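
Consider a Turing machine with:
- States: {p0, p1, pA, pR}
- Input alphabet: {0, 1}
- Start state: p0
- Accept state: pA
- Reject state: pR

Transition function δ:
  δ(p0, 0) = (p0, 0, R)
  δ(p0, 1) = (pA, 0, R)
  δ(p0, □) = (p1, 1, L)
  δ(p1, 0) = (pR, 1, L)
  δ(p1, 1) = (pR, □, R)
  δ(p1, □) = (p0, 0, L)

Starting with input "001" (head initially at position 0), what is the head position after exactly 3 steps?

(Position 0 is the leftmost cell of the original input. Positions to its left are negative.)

Execution trace (head position shown):
Step 0: [p0]001  (head at position 0)
Step 1: move right → 0[p0]01  (head at position 1)
Step 2: move right → 00[p0]1  (head at position 2)
Step 3: move right → 000[pA]□  (head at position 3)

After 3 steps, the head is at position 3.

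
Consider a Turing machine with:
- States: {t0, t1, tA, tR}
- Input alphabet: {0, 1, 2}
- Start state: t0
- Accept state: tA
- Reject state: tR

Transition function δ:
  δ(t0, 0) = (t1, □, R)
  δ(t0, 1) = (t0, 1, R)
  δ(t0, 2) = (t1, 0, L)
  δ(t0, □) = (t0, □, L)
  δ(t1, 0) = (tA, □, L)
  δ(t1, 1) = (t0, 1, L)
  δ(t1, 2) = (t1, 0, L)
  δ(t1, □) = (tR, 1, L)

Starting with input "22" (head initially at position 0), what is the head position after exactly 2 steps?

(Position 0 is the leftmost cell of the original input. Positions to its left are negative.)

Execution trace (head position shown):
Step 0: [t0]22  (head at position 0)
Step 1: move left → [t1]□02  (head at position -1)
Step 2: move left → [tR]□102  (head at position -2)

After 2 steps, the head is at position -2.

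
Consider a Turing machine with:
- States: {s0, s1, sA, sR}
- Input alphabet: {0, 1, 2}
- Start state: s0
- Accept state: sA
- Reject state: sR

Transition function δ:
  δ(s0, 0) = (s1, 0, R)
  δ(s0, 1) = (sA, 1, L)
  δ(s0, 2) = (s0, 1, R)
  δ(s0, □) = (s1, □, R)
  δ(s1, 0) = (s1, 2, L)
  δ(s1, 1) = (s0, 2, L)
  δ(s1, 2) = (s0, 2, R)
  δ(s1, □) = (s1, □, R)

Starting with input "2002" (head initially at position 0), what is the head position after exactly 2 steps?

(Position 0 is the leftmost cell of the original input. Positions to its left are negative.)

Execution trace (head position shown):
Step 0: [s0]2002  (head at position 0)
Step 1: move right → 1[s0]002  (head at position 1)
Step 2: move right → 10[s1]02  (head at position 2)

After 2 steps, the head is at position 2.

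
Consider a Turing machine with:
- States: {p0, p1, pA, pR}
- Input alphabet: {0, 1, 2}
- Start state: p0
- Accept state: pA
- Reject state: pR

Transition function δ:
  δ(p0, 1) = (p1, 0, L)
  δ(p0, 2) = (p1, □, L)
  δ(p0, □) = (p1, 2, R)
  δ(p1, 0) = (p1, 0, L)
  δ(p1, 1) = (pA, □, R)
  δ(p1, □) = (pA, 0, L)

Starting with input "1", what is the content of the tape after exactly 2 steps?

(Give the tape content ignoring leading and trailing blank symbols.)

Execution trace:
Initial: [p0]1
Step 1: δ(p0, 1) = (p1, 0, L) → [p1]□0
Step 2: δ(p1, □) = (pA, 0, L) → [pA]□00

The machine reaches the accept state pA and halts.

After 2 steps, the tape (ignoring leading/trailing blanks) is: 00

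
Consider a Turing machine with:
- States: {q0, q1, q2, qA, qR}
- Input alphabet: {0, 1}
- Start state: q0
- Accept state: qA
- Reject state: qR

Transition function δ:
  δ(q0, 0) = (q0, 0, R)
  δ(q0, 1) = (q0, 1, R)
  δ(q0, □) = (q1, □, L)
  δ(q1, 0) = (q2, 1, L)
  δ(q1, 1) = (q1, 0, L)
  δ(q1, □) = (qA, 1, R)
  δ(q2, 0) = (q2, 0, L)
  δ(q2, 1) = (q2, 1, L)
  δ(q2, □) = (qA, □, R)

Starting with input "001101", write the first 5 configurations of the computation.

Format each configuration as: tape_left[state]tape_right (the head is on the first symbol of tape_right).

Transitions applied:
Step 1: δ(q0, 0) = (q0, 0, R)
Step 2: δ(q0, 0) = (q0, 0, R)
Step 3: δ(q0, 1) = (q0, 1, R)
Step 4: δ(q0, 1) = (q0, 1, R)

The first 5 configurations are:
[q0]001101 ⊢ 0[q0]01101 ⊢ 00[q0]1101 ⊢ 001[q0]101 ⊢ 0011[q0]01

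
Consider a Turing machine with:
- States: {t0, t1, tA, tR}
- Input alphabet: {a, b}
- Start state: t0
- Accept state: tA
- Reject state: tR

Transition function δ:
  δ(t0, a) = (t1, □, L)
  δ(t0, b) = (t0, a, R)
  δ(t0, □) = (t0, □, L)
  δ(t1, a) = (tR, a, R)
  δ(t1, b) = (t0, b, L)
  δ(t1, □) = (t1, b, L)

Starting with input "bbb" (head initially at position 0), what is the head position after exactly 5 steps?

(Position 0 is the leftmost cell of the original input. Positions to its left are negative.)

Execution trace (head position shown):
Step 0: [t0]bbb  (head at position 0)
Step 1: move right → a[t0]bb  (head at position 1)
Step 2: move right → aa[t0]b  (head at position 2)
Step 3: move right → aaa[t0]□  (head at position 3)
Step 4: move left → aa[t0]a□  (head at position 2)
Step 5: move left → a[t1]a□□  (head at position 1)

After 5 steps, the head is at position 1.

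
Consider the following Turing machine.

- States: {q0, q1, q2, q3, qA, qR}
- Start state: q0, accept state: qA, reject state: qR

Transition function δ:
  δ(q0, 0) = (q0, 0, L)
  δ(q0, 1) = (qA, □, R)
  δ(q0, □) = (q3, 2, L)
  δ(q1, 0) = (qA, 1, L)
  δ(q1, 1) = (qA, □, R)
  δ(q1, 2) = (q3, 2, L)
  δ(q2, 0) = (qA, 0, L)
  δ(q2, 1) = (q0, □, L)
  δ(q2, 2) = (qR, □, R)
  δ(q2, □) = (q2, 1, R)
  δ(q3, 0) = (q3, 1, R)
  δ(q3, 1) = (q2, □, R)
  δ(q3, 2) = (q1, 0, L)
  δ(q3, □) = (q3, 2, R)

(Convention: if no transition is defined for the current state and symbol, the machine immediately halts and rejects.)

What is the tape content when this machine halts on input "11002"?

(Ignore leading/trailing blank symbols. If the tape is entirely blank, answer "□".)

Execution trace:
Initial: [q0]11002
Step 1: δ(q0, 1) = (qA, □, R) → □[qA]1002

The machine reaches the accept state qA and halts.

Final tape (ignoring leading/trailing blanks): 1002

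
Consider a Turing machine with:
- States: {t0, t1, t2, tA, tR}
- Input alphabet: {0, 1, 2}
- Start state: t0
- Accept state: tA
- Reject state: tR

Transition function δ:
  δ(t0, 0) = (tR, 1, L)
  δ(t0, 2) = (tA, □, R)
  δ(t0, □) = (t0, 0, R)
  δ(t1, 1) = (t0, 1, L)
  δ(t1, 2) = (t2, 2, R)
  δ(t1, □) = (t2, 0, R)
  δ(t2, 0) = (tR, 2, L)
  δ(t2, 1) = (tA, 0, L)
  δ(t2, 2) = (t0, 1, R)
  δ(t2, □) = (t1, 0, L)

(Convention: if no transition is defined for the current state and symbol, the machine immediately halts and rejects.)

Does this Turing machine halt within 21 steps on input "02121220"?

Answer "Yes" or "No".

Execution trace:
Initial: [t0]02121220
Step 1: δ(t0, 0) = (tR, 1, L) → [tR]□12121220

The machine reaches the reject state tR and halts.
The machine halted after 1 step (within the 21-step bound).

Answer: Yes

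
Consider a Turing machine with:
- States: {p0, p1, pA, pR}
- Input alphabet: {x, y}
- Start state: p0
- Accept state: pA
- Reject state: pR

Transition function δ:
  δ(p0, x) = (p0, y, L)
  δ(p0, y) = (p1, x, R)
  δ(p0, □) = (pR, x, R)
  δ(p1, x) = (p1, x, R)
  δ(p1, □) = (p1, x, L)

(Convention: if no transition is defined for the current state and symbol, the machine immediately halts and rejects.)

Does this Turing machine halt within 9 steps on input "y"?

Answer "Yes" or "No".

Execution trace:
Initial: [p0]y
Step 1: δ(p0, y) = (p1, x, R) → x[p1]□
Step 2: δ(p1, □) = (p1, x, L) → [p1]xx
Step 3: δ(p1, x) = (p1, x, R) → x[p1]x
Step 4: δ(p1, x) = (p1, x, R) → xx[p1]□
Step 5: δ(p1, □) = (p1, x, L) → x[p1]xx
Step 6: δ(p1, x) = (p1, x, R) → xx[p1]x
Step 7: δ(p1, x) = (p1, x, R) → xxx[p1]□
Step 8: δ(p1, □) = (p1, x, L) → xx[p1]xx
Step 9: δ(p1, x) = (p1, x, R) → xxx[p1]x

The machine has not reached a halting state after 9 steps.
The machine did not halt within the 9-step bound.

Answer: No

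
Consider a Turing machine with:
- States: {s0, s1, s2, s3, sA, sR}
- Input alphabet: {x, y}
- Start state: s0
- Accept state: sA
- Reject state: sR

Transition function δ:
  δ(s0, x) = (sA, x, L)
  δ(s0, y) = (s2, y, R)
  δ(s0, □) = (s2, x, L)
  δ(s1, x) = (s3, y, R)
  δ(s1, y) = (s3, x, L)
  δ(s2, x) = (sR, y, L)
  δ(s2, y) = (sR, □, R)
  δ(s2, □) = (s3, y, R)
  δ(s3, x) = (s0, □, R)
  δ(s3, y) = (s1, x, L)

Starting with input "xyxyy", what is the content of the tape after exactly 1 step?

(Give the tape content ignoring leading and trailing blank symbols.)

Execution trace:
Initial: [s0]xyxyy
Step 1: δ(s0, x) = (sA, x, L) → [sA]□xyxyy

The machine reaches the accept state sA and halts.

After 1 step, the tape (ignoring leading/trailing blanks) is: xyxyy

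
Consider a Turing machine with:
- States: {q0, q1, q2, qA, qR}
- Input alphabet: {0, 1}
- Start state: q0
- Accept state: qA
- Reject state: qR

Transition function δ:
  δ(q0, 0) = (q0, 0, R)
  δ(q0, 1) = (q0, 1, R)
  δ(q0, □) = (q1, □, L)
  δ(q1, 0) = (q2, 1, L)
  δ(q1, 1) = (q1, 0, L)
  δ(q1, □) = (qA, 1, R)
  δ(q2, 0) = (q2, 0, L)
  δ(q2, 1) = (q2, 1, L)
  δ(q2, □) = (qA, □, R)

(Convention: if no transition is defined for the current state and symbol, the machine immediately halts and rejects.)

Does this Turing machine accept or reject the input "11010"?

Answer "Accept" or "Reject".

Execution trace:
Initial: [q0]11010
Step 1: δ(q0, 1) = (q0, 1, R) → 1[q0]1010
Step 2: δ(q0, 1) = (q0, 1, R) → 11[q0]010
Step 3: δ(q0, 0) = (q0, 0, R) → 110[q0]10
Step 4: δ(q0, 1) = (q0, 1, R) → 1101[q0]0
Step 5: δ(q0, 0) = (q0, 0, R) → 11010[q0]□
Step 6: δ(q0, □) = (q1, □, L) → 1101[q1]0□
Step 7: δ(q1, 0) = (q2, 1, L) → 110[q2]11□
Step 8: δ(q2, 1) = (q2, 1, L) → 11[q2]011□
Step 9: δ(q2, 0) = (q2, 0, L) → 1[q2]1011□
Step 10: δ(q2, 1) = (q2, 1, L) → [q2]11011□
Step 11: δ(q2, 1) = (q2, 1, L) → [q2]□11011□
Step 12: δ(q2, □) = (qA, □, R) → □[qA]11011□

The machine reaches the accept state qA and halts.

Answer: Accept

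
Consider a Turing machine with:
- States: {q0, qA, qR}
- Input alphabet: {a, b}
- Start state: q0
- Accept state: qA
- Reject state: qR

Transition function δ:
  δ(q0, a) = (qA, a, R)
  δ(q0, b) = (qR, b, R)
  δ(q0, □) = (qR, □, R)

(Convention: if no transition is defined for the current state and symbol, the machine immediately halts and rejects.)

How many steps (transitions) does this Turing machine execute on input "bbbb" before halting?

Execution trace:
Initial: [q0]bbbb
Step 1: δ(q0, b) = (qR, b, R) → b[qR]bbb

The machine reaches the reject state qR and halts.

The machine executed 1 step before halting.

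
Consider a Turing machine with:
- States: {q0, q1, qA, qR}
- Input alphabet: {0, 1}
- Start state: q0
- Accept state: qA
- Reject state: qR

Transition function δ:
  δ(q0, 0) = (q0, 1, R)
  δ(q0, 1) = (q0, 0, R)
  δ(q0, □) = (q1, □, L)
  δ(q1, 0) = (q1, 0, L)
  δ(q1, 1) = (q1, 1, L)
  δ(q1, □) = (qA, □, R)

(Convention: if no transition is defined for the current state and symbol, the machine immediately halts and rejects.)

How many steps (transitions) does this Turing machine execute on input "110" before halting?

Execution trace:
Initial: [q0]110
Step 1: δ(q0, 1) = (q0, 0, R) → 0[q0]10
Step 2: δ(q0, 1) = (q0, 0, R) → 00[q0]0
Step 3: δ(q0, 0) = (q0, 1, R) → 001[q0]□
Step 4: δ(q0, □) = (q1, □, L) → 00[q1]1□
Step 5: δ(q1, 1) = (q1, 1, L) → 0[q1]01□
Step 6: δ(q1, 0) = (q1, 0, L) → [q1]001□
Step 7: δ(q1, 0) = (q1, 0, L) → [q1]□001□
Step 8: δ(q1, □) = (qA, □, R) → □[qA]001□

The machine reaches the accept state qA and halts.

The machine executed 8 steps before halting.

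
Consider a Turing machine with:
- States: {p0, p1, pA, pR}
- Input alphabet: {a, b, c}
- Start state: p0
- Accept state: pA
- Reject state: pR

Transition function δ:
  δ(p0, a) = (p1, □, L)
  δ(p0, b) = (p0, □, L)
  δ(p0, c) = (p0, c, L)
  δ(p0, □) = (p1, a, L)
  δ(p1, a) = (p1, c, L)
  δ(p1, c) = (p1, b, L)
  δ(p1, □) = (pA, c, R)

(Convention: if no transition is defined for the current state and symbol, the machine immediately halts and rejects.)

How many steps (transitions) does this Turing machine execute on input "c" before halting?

Execution trace:
Initial: [p0]c
Step 1: δ(p0, c) = (p0, c, L) → [p0]□c
Step 2: δ(p0, □) = (p1, a, L) → [p1]□ac
Step 3: δ(p1, □) = (pA, c, R) → c[pA]ac

The machine reaches the accept state pA and halts.

The machine executed 3 steps before halting.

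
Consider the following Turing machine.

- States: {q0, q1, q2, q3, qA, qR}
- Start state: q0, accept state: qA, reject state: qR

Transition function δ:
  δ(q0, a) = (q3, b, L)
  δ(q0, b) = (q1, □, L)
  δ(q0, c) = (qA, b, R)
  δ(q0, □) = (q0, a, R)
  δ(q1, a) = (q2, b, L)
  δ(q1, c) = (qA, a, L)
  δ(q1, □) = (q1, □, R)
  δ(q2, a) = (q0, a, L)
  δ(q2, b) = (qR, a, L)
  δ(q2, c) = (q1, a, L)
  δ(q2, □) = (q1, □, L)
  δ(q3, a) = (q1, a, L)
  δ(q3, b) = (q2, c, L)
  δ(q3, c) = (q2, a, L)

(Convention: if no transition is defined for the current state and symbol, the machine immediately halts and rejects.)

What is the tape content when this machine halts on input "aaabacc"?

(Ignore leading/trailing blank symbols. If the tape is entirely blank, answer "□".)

Execution trace:
Initial: [q0]aaabacc
Step 1: δ(q0, a) = (q3, b, L) → [q3]□baabacc

No transition is defined for δ(q3, □). By convention the machine halts and rejects.

Final tape (ignoring leading/trailing blanks): baabacc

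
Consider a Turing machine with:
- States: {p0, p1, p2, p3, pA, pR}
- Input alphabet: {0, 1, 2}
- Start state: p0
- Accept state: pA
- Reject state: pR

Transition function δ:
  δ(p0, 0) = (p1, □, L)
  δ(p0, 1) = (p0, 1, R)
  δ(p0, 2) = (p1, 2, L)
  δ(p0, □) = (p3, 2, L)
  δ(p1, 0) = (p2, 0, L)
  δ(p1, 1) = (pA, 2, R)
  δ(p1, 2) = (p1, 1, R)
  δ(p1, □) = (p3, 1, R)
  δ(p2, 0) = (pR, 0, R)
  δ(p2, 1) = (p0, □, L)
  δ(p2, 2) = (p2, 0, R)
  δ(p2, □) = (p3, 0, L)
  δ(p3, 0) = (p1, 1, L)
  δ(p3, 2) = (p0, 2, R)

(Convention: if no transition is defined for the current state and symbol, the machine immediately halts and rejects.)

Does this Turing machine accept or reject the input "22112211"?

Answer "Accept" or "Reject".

Execution trace:
Initial: [p0]22112211
Step 1: δ(p0, 2) = (p1, 2, L) → [p1]□22112211
Step 2: δ(p1, □) = (p3, 1, R) → 1[p3]22112211
Step 3: δ(p3, 2) = (p0, 2, R) → 12[p0]2112211
Step 4: δ(p0, 2) = (p1, 2, L) → 1[p1]22112211
Step 5: δ(p1, 2) = (p1, 1, R) → 11[p1]2112211
Step 6: δ(p1, 2) = (p1, 1, R) → 111[p1]112211
Step 7: δ(p1, 1) = (pA, 2, R) → 1112[pA]12211

The machine reaches the accept state pA and halts.

Answer: Accept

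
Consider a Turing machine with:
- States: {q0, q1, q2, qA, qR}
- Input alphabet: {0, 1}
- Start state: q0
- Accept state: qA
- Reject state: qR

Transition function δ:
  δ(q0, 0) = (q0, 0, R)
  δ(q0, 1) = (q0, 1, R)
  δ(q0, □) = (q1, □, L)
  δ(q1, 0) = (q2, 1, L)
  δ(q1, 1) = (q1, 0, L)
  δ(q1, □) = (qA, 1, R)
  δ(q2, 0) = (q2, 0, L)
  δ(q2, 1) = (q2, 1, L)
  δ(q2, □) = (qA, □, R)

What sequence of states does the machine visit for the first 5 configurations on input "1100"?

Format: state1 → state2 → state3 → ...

Execution trace:
Initial: [q0]1100
Step 1: δ(q0, 1) = (q0, 1, R) → 1[q0]100
Step 2: δ(q0, 1) = (q0, 1, R) → 11[q0]00
Step 3: δ(q0, 0) = (q0, 0, R) → 110[q0]0
Step 4: δ(q0, 0) = (q0, 0, R) → 1100[q0]□

State sequence: q0 → q0 → q0 → q0 → q0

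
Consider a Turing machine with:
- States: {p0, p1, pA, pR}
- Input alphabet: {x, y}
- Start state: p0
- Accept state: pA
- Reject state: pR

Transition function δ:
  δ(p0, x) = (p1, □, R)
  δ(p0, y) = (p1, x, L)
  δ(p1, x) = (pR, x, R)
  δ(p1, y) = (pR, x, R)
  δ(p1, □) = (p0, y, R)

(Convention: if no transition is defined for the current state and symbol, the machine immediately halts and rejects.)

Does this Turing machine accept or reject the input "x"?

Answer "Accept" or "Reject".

Execution trace:
Initial: [p0]x
Step 1: δ(p0, x) = (p1, □, R) → □[p1]□
Step 2: δ(p1, □) = (p0, y, R) → □y[p0]□

No transition is defined for δ(p0, □). By convention the machine halts and rejects.

Answer: Reject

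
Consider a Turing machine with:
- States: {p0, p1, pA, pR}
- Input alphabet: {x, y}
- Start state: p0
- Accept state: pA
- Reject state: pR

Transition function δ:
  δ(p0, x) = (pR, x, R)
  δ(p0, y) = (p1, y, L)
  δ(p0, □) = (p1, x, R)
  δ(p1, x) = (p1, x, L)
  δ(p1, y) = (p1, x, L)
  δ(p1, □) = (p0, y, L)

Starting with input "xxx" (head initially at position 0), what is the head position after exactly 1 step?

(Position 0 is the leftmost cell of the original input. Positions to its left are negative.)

Execution trace (head position shown):
Step 0: [p0]xxx  (head at position 0)
Step 1: move right → x[pR]xx  (head at position 1)

After 1 step, the head is at position 1.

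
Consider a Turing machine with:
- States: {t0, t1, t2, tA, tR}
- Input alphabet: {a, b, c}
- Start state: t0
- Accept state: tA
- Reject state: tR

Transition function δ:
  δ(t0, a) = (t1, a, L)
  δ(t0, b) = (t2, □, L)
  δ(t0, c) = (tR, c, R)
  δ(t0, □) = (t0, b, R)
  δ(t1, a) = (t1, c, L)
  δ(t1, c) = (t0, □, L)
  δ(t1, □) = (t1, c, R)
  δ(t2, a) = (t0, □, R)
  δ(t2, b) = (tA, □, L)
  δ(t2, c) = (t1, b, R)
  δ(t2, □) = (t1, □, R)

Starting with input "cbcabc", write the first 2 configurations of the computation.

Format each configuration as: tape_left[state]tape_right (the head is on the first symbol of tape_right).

Transitions applied:
Step 1: δ(t0, c) = (tR, c, R)

The first 2 configurations are:
[t0]cbcabc ⊢ c[tR]bcabc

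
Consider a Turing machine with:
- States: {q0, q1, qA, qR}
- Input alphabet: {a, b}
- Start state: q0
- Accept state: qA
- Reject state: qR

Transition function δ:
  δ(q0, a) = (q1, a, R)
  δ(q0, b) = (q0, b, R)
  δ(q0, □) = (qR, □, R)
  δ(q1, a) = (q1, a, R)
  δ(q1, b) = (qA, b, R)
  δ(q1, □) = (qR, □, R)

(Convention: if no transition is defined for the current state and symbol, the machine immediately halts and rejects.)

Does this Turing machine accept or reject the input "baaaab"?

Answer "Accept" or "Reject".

Execution trace:
Initial: [q0]baaaab
Step 1: δ(q0, b) = (q0, b, R) → b[q0]aaaab
Step 2: δ(q0, a) = (q1, a, R) → ba[q1]aaab
Step 3: δ(q1, a) = (q1, a, R) → baa[q1]aab
Step 4: δ(q1, a) = (q1, a, R) → baaa[q1]ab
Step 5: δ(q1, a) = (q1, a, R) → baaaa[q1]b
Step 6: δ(q1, b) = (qA, b, R) → baaaab[qA]□

The machine reaches the accept state qA and halts.

Answer: Accept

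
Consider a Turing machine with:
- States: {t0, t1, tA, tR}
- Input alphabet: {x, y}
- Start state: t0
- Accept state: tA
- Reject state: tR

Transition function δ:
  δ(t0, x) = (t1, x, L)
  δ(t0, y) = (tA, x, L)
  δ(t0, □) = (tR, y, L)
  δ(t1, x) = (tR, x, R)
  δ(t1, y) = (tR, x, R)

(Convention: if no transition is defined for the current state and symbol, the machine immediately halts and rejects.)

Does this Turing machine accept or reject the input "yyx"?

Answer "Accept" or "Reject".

Execution trace:
Initial: [t0]yyx
Step 1: δ(t0, y) = (tA, x, L) → [tA]□xyx

The machine reaches the accept state tA and halts.

Answer: Accept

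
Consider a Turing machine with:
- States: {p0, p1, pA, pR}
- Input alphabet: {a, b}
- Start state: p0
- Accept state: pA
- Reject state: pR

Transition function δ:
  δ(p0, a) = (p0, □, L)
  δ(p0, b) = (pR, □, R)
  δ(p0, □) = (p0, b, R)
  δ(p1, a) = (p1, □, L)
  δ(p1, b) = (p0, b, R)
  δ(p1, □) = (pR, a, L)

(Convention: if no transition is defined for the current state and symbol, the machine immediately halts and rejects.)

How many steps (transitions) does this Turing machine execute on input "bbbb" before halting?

Execution trace:
Initial: [p0]bbbb
Step 1: δ(p0, b) = (pR, □, R) → □[pR]bbb

The machine reaches the reject state pR and halts.

The machine executed 1 step before halting.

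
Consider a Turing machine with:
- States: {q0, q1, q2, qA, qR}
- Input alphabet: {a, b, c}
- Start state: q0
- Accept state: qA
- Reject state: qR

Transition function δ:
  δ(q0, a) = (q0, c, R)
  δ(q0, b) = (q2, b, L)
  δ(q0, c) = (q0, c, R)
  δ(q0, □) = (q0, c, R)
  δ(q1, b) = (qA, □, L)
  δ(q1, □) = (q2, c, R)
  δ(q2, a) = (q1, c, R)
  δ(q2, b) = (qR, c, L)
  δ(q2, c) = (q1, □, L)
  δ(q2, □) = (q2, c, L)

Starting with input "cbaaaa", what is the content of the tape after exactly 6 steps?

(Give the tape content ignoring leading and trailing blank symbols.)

Execution trace:
Initial: [q0]cbaaaa
Step 1: δ(q0, c) = (q0, c, R) → c[q0]baaaa
Step 2: δ(q0, b) = (q2, b, L) → [q2]cbaaaa
Step 3: δ(q2, c) = (q1, □, L) → [q1]□□baaaa
Step 4: δ(q1, □) = (q2, c, R) → c[q2]□baaaa
Step 5: δ(q2, □) = (q2, c, L) → [q2]ccbaaaa
Step 6: δ(q2, c) = (q1, □, L) → [q1]□□cbaaaa

After 6 steps, the tape (ignoring leading/trailing blanks) is: cbaaaa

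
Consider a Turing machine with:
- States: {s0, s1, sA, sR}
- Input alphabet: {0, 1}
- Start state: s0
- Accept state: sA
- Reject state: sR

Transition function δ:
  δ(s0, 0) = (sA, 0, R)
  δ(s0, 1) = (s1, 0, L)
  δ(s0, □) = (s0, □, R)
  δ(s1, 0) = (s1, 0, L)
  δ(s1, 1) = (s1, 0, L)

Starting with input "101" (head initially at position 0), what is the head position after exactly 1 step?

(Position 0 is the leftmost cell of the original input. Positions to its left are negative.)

Execution trace (head position shown):
Step 0: [s0]101  (head at position 0)
Step 1: move left → [s1]□001  (head at position -1)

After 1 step, the head is at position -1.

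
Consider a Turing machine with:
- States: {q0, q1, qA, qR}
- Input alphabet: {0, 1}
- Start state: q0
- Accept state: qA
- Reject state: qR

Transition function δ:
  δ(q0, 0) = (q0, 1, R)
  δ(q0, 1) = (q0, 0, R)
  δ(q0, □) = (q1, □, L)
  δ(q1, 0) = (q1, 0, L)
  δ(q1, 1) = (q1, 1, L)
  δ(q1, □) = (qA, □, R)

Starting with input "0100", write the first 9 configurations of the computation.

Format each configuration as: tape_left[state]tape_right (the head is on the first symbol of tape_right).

Transitions applied:
Step 1: δ(q0, 0) = (q0, 1, R)
Step 2: δ(q0, 1) = (q0, 0, R)
Step 3: δ(q0, 0) = (q0, 1, R)
Step 4: δ(q0, 0) = (q0, 1, R)
Step 5: δ(q0, □) = (q1, □, L)
Step 6: δ(q1, 1) = (q1, 1, L)
Step 7: δ(q1, 1) = (q1, 1, L)
Step 8: δ(q1, 0) = (q1, 0, L)

The first 9 configurations are:
[q0]0100 ⊢ 1[q0]100 ⊢ 10[q0]00 ⊢ 101[q0]0 ⊢ 1011[q0]□ ⊢ 101[q1]1□ ⊢ 10[q1]11□ ⊢ 1[q1]011□ ⊢ [q1]1011□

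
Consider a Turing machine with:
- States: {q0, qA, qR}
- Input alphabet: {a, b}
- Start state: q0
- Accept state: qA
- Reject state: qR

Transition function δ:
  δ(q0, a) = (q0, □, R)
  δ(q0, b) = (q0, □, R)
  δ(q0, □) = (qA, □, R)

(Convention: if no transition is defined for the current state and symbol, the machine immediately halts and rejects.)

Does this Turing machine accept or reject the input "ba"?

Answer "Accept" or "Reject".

Execution trace:
Initial: [q0]ba
Step 1: δ(q0, b) = (q0, □, R) → □[q0]a
Step 2: δ(q0, a) = (q0, □, R) → □□[q0]□
Step 3: δ(q0, □) = (qA, □, R) → □□□[qA]□

The machine reaches the accept state qA and halts.

Answer: Accept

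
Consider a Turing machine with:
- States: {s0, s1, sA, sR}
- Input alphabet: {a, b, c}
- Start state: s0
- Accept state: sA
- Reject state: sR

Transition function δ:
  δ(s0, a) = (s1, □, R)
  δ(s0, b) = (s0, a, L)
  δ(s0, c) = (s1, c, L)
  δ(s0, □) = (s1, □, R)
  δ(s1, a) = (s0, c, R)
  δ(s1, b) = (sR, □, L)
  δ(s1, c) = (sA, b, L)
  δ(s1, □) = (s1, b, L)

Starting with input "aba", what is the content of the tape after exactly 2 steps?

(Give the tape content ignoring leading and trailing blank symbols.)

Execution trace:
Initial: [s0]aba
Step 1: δ(s0, a) = (s1, □, R) → □[s1]ba
Step 2: δ(s1, b) = (sR, □, L) → [sR]□□a

The machine reaches the reject state sR and halts.

After 2 steps, the tape (ignoring leading/trailing blanks) is: a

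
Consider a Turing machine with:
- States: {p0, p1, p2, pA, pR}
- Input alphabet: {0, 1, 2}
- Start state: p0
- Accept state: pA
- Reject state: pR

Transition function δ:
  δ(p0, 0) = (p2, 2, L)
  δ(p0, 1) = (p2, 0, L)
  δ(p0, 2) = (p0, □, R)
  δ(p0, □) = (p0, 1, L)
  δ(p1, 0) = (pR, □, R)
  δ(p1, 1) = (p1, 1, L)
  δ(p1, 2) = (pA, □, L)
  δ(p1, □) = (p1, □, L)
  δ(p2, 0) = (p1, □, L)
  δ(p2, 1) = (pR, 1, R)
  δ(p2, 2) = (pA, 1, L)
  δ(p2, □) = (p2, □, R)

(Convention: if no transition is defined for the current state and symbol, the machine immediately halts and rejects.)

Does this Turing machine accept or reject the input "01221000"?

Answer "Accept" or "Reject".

Execution trace:
Initial: [p0]01221000
Step 1: δ(p0, 0) = (p2, 2, L) → [p2]□21221000
Step 2: δ(p2, □) = (p2, □, R) → □[p2]21221000
Step 3: δ(p2, 2) = (pA, 1, L) → [pA]□11221000

The machine reaches the accept state pA and halts.

Answer: Accept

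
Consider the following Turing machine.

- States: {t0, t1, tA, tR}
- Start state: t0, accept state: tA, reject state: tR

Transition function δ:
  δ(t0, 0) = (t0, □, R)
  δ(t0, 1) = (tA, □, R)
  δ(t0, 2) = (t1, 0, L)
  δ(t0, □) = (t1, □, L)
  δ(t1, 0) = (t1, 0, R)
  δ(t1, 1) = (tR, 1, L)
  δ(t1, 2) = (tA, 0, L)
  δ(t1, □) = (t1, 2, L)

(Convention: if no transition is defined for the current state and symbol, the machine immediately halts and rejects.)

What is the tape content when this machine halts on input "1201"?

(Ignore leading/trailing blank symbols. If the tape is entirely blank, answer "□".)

Execution trace:
Initial: [t0]1201
Step 1: δ(t0, 1) = (tA, □, R) → □[tA]201

The machine reaches the accept state tA and halts.

Final tape (ignoring leading/trailing blanks): 201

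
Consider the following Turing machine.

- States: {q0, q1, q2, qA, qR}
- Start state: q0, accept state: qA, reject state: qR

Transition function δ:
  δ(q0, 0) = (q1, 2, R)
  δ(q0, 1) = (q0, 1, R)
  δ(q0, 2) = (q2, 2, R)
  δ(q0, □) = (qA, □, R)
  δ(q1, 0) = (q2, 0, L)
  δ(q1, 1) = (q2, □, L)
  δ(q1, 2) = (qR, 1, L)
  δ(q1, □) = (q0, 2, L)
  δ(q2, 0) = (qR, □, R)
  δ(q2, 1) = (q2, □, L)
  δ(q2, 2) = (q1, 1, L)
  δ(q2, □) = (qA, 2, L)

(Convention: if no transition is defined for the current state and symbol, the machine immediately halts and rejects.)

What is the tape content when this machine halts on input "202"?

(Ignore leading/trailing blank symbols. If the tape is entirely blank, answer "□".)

Execution trace:
Initial: [q0]202
Step 1: δ(q0, 2) = (q2, 2, R) → 2[q2]02
Step 2: δ(q2, 0) = (qR, □, R) → 2□[qR]2

The machine reaches the reject state qR and halts.

Final tape (ignoring leading/trailing blanks): 2□2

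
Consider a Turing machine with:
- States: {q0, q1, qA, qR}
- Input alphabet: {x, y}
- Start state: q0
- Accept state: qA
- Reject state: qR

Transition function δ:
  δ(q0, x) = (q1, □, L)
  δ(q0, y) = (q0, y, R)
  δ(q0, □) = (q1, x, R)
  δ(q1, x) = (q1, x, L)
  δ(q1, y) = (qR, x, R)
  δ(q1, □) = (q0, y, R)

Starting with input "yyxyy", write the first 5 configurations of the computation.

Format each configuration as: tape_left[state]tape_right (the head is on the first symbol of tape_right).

Transitions applied:
Step 1: δ(q0, y) = (q0, y, R)
Step 2: δ(q0, y) = (q0, y, R)
Step 3: δ(q0, x) = (q1, □, L)
Step 4: δ(q1, y) = (qR, x, R)

The first 5 configurations are:
[q0]yyxyy ⊢ y[q0]yxyy ⊢ yy[q0]xyy ⊢ y[q1]y□yy ⊢ yx[qR]□yy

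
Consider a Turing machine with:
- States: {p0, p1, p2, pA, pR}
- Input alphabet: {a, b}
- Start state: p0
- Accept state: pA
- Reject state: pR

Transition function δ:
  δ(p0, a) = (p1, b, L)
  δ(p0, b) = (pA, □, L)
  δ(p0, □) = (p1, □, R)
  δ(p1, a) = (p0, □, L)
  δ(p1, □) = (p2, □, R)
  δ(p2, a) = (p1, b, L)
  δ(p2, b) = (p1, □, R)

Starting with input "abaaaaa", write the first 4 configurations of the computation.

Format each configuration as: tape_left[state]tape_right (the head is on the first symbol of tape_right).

Transitions applied:
Step 1: δ(p0, a) = (p1, b, L)
Step 2: δ(p1, □) = (p2, □, R)
Step 3: δ(p2, b) = (p1, □, R)

The first 4 configurations are:
[p0]abaaaaa ⊢ [p1]□bbaaaaa ⊢ □[p2]bbaaaaa ⊢ □□[p1]baaaaa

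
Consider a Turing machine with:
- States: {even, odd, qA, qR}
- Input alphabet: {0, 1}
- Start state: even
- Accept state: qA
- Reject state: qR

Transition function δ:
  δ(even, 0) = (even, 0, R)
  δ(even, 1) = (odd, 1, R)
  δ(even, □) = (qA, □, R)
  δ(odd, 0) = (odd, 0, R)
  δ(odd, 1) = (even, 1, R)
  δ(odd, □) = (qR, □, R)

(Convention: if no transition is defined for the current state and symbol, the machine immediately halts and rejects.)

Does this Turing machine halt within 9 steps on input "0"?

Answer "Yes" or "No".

Execution trace:
Initial: [even]0
Step 1: δ(even, 0) = (even, 0, R) → 0[even]□
Step 2: δ(even, □) = (qA, □, R) → 0□[qA]□

The machine reaches the accept state qA and halts.
The machine halted after 2 steps (within the 9-step bound).

Answer: Yes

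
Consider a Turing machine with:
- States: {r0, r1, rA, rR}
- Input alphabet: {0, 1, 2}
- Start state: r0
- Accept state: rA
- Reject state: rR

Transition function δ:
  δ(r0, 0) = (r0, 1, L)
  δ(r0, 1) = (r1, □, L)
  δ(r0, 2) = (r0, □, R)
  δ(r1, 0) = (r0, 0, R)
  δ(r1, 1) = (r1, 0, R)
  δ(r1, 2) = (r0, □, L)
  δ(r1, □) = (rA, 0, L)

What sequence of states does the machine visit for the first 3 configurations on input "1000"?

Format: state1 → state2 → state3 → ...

Execution trace:
Initial: [r0]1000
Step 1: δ(r0, 1) = (r1, □, L) → [r1]□□000
Step 2: δ(r1, □) = (rA, 0, L) → [rA]□0□000

The machine reaches the accept state rA and halts.

State sequence: r0 → r1 → rA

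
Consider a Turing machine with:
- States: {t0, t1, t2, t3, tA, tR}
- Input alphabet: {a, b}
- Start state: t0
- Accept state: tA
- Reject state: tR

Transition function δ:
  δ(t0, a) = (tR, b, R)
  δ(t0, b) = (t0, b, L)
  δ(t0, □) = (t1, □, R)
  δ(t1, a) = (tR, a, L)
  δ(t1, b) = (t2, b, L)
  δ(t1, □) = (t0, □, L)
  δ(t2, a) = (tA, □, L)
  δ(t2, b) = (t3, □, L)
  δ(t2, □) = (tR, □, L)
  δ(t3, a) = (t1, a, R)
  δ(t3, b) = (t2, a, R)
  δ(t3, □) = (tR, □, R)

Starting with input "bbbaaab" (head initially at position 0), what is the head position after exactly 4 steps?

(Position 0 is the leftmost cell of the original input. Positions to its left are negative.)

Execution trace (head position shown):
Step 0: [t0]bbbaaab  (head at position 0)
Step 1: move left → [t0]□bbbaaab  (head at position -1)
Step 2: move right → □[t1]bbbaaab  (head at position 0)
Step 3: move left → [t2]□bbbaaab  (head at position -1)
Step 4: move left → [tR]□□bbbaaab  (head at position -2)

After 4 steps, the head is at position -2.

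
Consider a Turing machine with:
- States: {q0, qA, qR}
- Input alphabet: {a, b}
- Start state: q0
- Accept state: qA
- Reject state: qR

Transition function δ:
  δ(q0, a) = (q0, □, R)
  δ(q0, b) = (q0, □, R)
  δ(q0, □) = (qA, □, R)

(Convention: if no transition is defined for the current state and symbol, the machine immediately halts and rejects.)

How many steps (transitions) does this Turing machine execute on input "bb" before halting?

Execution trace:
Initial: [q0]bb
Step 1: δ(q0, b) = (q0, □, R) → □[q0]b
Step 2: δ(q0, b) = (q0, □, R) → □□[q0]□
Step 3: δ(q0, □) = (qA, □, R) → □□□[qA]□

The machine reaches the accept state qA and halts.

The machine executed 3 steps before halting.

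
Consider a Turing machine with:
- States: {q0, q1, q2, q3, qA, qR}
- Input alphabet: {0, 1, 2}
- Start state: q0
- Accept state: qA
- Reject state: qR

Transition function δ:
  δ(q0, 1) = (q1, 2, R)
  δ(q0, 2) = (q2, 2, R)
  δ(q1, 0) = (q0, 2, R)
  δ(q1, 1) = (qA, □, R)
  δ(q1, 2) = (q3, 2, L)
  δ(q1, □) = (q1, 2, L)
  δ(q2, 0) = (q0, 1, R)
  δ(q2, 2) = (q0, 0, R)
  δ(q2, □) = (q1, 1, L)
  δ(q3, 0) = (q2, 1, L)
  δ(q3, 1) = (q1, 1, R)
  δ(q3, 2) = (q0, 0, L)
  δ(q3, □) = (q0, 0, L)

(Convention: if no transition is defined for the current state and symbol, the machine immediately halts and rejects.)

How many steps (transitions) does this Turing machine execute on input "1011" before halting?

Execution trace:
Initial: [q0]1011
Step 1: δ(q0, 1) = (q1, 2, R) → 2[q1]011
Step 2: δ(q1, 0) = (q0, 2, R) → 22[q0]11
Step 3: δ(q0, 1) = (q1, 2, R) → 222[q1]1
Step 4: δ(q1, 1) = (qA, □, R) → 222□[qA]□

The machine reaches the accept state qA and halts.

The machine executed 4 steps before halting.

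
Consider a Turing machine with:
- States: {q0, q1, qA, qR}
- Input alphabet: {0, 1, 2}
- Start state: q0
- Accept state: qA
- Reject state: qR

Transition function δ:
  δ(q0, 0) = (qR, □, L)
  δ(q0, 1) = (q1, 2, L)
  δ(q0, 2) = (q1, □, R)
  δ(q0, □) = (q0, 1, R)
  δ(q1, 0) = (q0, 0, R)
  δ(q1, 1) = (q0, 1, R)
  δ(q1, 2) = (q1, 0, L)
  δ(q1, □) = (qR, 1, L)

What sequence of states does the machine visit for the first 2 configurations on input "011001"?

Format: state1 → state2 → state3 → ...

Execution trace:
Initial: [q0]011001
Step 1: δ(q0, 0) = (qR, □, L) → [qR]□□11001

The machine reaches the reject state qR and halts.

State sequence: q0 → qR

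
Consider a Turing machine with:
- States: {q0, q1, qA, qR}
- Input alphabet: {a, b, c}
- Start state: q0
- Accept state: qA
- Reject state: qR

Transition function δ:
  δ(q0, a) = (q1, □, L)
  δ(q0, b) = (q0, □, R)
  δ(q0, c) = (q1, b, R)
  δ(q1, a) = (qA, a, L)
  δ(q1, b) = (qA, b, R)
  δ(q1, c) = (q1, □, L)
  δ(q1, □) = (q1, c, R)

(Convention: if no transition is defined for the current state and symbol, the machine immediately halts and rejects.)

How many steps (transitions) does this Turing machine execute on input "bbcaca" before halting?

Execution trace:
Initial: [q0]bbcaca
Step 1: δ(q0, b) = (q0, □, R) → □[q0]bcaca
Step 2: δ(q0, b) = (q0, □, R) → □□[q0]caca
Step 3: δ(q0, c) = (q1, b, R) → □□b[q1]aca
Step 4: δ(q1, a) = (qA, a, L) → □□[qA]baca

The machine reaches the accept state qA and halts.

The machine executed 4 steps before halting.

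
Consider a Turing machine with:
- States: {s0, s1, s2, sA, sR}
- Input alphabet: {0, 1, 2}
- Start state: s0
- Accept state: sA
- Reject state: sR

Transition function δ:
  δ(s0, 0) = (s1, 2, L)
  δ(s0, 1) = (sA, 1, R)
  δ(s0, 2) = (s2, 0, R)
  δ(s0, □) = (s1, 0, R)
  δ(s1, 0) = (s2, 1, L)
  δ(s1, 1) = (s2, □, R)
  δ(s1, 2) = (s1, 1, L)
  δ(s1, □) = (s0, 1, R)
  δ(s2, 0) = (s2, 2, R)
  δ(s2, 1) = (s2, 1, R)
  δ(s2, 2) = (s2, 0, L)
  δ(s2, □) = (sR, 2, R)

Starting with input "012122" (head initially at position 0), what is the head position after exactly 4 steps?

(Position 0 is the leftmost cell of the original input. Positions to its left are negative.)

Execution trace (head position shown):
Step 0: [s0]012122  (head at position 0)
Step 1: move left → [s1]□212122  (head at position -1)
Step 2: move right → 1[s0]212122  (head at position 0)
Step 3: move right → 10[s2]12122  (head at position 1)
Step 4: move right → 101[s2]2122  (head at position 2)

After 4 steps, the head is at position 2.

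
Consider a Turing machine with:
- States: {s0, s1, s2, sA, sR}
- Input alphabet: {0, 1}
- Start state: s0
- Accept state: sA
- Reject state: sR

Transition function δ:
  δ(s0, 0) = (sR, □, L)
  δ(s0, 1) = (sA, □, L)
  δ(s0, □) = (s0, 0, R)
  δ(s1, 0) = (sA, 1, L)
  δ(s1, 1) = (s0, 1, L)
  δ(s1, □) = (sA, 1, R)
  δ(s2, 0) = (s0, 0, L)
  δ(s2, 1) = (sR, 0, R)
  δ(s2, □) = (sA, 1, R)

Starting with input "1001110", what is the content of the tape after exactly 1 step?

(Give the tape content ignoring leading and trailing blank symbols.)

Execution trace:
Initial: [s0]1001110
Step 1: δ(s0, 1) = (sA, □, L) → [sA]□□001110

The machine reaches the accept state sA and halts.

After 1 step, the tape (ignoring leading/trailing blanks) is: 001110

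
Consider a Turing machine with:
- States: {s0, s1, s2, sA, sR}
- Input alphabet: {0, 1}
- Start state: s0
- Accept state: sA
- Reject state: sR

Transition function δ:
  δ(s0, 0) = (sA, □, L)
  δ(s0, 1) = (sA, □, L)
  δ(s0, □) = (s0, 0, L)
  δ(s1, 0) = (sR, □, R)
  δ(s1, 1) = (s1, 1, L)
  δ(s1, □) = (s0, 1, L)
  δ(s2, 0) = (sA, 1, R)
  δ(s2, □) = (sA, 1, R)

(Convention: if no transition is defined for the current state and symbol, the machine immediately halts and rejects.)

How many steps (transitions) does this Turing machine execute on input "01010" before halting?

Execution trace:
Initial: [s0]01010
Step 1: δ(s0, 0) = (sA, □, L) → [sA]□□1010

The machine reaches the accept state sA and halts.

The machine executed 1 step before halting.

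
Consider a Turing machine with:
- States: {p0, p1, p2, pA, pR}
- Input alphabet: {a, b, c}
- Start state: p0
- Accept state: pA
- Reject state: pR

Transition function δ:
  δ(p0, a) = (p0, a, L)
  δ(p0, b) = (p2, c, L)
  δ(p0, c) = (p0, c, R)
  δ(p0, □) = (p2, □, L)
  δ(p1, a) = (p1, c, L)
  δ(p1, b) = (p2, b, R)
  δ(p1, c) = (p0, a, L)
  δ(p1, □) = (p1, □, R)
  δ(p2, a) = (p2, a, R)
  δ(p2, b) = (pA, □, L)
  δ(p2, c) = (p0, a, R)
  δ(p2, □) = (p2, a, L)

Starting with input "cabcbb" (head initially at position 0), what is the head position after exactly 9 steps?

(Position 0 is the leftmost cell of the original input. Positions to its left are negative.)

Execution trace (head position shown):
Step 0: [p0]cabcbb  (head at position 0)
Step 1: move right → c[p0]abcbb  (head at position 1)
Step 2: move left → [p0]cabcbb  (head at position 0)
Step 3: move right → c[p0]abcbb  (head at position 1)
Step 4: move left → [p0]cabcbb  (head at position 0)
Step 5: move right → c[p0]abcbb  (head at position 1)
Step 6: move left → [p0]cabcbb  (head at position 0)
Step 7: move right → c[p0]abcbb  (head at position 1)
Step 8: move left → [p0]cabcbb  (head at position 0)
Step 9: move right → c[p0]abcbb  (head at position 1)

After 9 steps, the head is at position 1.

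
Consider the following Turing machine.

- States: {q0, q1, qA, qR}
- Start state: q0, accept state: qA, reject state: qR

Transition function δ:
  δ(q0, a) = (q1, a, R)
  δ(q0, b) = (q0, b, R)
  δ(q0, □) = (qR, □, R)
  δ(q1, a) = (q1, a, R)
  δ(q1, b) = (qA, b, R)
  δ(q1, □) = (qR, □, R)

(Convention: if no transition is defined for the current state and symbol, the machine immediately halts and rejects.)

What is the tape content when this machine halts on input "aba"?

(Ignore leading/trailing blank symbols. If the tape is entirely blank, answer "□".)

Execution trace:
Initial: [q0]aba
Step 1: δ(q0, a) = (q1, a, R) → a[q1]ba
Step 2: δ(q1, b) = (qA, b, R) → ab[qA]a

The machine reaches the accept state qA and halts.

Final tape (ignoring leading/trailing blanks): aba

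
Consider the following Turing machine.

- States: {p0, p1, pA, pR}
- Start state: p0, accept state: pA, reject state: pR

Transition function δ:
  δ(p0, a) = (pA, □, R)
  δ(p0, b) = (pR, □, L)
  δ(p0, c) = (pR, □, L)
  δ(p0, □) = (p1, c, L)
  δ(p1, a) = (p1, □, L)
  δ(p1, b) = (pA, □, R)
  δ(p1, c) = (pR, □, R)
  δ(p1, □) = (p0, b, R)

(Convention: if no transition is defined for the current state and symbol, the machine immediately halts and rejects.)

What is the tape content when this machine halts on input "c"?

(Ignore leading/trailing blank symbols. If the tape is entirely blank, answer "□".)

Execution trace:
Initial: [p0]c
Step 1: δ(p0, c) = (pR, □, L) → [pR]□□

The machine reaches the reject state pR and halts.

Final tape (ignoring leading/trailing blanks): □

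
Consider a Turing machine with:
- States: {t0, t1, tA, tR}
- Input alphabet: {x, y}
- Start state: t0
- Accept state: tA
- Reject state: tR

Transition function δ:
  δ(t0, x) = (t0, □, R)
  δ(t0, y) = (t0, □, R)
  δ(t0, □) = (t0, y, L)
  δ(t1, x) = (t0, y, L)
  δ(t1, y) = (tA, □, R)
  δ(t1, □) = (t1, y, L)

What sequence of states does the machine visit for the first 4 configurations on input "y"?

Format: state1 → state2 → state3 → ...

Execution trace:
Initial: [t0]y
Step 1: δ(t0, y) = (t0, □, R) → □[t0]□
Step 2: δ(t0, □) = (t0, y, L) → [t0]□y
Step 3: δ(t0, □) = (t0, y, L) → [t0]□yy

State sequence: t0 → t0 → t0 → t0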